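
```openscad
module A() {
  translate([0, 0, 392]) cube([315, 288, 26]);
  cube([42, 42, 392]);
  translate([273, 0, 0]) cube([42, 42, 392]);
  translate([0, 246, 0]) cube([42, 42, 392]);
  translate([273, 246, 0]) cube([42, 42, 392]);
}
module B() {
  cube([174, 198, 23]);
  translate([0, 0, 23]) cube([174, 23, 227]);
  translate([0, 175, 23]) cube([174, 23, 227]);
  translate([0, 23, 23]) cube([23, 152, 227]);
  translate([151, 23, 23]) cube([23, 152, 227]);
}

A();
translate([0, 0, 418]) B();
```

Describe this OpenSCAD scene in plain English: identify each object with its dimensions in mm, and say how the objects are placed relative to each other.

A is a four-legged stool. The seat is a 315×288×26 mm slab whose top surface is at z = 418 mm; four square legs, each 42×42 mm in cross-section, run from the floor (z = 0) to the underside of the seat, each flush with a corner of the seat.

B is an open storage box with external size 174×198×250 mm and wall thickness 23 mm (the base is also 23 mm thick). The base covers the whole footprint; the four walls stand on the base, with the y-facing walls full-width and the x-facing walls fitting between their inner faces.

The open box is on top of the stool.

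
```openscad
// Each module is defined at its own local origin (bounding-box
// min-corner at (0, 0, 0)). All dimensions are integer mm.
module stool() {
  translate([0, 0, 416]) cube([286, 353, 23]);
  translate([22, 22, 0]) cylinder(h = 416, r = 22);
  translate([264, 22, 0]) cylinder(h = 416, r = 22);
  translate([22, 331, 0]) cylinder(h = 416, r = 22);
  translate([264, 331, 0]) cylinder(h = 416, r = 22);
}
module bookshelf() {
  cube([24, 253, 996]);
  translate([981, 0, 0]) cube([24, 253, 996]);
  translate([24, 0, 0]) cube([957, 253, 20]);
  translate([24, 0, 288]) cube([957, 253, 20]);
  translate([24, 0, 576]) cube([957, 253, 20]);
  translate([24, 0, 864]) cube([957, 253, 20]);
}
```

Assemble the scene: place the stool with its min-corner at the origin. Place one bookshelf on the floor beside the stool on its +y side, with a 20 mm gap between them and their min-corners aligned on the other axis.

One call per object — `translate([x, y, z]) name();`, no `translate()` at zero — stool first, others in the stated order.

stool();
translate([0, 373, 0]) bookshelf();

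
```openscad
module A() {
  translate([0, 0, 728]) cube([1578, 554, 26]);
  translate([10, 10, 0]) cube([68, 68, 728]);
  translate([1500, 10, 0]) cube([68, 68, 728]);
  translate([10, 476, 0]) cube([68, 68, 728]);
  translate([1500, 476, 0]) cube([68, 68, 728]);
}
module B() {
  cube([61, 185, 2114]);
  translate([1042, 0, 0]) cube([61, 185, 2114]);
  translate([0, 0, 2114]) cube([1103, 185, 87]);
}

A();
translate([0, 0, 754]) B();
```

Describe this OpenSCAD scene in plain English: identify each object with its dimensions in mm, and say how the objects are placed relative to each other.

A is a table: top 1578 mm (x) × 554 mm (y), 26 mm thick, upper face at z = 754 mm, on four 68×68 mm square legs, each inset 10 mm from the nearest pair of top edges, running from z = 0 to the bottom of the top.

B is a door frame. The clear opening is 981 mm wide and 2114 mm high. Two 61 mm wide jambs, 185 mm deep, stand either side of the opening from the floor to the top of the opening. A 87 mm thick head sits across the top of both jambs, spanning the full outside width of the frame.

The door frame is on top of the table.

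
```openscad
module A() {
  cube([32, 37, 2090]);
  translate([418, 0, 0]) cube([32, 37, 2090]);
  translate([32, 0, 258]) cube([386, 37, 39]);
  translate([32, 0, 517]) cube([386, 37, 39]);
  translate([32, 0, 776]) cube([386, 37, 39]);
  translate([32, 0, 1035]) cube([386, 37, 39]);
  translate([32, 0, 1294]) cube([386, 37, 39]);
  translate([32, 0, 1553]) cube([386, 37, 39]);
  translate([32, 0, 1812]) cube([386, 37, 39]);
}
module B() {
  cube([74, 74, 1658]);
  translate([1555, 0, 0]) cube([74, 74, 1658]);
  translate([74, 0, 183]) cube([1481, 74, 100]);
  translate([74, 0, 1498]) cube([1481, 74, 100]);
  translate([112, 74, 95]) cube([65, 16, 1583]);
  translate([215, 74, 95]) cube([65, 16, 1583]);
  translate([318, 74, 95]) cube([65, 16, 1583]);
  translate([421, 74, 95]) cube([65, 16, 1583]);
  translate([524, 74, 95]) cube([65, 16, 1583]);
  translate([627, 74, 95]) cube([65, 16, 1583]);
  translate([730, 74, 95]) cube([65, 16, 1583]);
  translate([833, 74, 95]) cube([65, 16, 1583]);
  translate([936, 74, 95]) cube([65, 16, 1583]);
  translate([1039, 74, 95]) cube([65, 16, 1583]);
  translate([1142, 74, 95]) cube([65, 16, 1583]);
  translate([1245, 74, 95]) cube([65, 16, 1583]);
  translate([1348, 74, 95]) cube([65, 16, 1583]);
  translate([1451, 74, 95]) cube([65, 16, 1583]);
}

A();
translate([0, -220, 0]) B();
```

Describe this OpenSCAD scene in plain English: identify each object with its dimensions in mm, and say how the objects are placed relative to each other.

A is a wooden ladder with two side rails of 32×37 mm section and 2090 mm height, set 450 mm apart overall. Between them run 7 rectangular rungs (37 mm deep, 39 mm thick), front faces flush with the rails' −y face. The bottom of the first rung is 258 mm above the floor and each subsequent rung is 259 mm higher than the one below.

B is a fence section. Two 74×74 mm posts, 1658 mm tall, stand on the floor with a clear span of 1481 mm between their inner faces. Two horizontal rails of 74×100 mm section span the gap between the posts with their undersides at z = 183 mm and z = 1498 mm, flush with the posts' −y face. 14 pickets, each 65 mm wide, 16 mm thick and 1583 mm tall, are fixed to the +y face of the rails with their bottoms at z = 95 mm, evenly spaced across the span with equal gaps (rounded down to the nearest mm) at the −x end and between each pair — any rounding remainder accumulates at the +x end.

The fence section is on the floor beside the ladder on its −y side.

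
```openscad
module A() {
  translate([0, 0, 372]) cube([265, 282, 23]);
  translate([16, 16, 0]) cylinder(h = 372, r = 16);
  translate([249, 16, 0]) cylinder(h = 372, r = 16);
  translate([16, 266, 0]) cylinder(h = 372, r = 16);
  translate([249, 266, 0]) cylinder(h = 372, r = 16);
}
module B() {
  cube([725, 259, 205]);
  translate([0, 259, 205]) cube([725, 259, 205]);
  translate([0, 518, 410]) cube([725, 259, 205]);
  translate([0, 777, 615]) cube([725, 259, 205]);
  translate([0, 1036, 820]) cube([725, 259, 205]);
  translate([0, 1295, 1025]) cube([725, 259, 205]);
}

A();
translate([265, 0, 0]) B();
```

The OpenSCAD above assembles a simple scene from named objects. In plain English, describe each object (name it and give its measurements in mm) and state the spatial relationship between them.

A is a four-legged stool. The seat is a 265×282×23 mm slab whose top surface is at z = 395 mm; four round legs, each 32 mm in diameter, run from the floor (z = 0) to the underside of the seat, each leg's axis is inset half a diameter from the nearest pair of seat edges (so the leg's bounding box is flush with the corner).

B is a straight staircase of 6 solid steps. Each step is 725 mm wide (x), 259 mm deep (y, the going) and 205 mm tall (the rise). The first step rests on the floor; each subsequent step sits one going further in +y and one rise higher in +z, directly behind and above the previous step with no overlap.

The staircase is against the stool's +x side, with their −y faces flush.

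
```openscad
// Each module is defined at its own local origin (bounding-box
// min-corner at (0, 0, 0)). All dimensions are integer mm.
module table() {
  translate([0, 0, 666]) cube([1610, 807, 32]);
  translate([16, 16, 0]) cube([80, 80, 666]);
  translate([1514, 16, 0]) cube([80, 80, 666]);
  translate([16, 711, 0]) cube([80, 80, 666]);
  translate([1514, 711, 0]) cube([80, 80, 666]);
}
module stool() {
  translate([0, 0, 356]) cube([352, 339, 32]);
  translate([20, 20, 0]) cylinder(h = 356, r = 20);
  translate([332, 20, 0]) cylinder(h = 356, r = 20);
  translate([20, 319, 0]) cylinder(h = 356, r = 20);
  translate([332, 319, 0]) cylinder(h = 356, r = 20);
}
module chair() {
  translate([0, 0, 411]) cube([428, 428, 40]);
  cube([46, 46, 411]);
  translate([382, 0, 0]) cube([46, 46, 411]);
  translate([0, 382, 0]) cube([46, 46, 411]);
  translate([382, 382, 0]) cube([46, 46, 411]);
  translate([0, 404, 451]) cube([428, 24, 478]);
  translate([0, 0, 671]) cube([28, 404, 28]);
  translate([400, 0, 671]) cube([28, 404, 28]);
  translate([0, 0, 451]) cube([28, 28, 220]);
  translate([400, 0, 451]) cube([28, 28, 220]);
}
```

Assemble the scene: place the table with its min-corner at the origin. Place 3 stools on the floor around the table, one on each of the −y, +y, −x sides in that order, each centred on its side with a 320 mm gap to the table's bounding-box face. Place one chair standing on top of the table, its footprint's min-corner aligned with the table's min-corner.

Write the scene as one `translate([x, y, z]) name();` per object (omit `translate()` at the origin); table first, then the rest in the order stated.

table();
translate([629, -659, 0]) stool();
translate([629, 1127, 0]) stool();
translate([-672, 234, 0]) stool();
translate([0, 0, 698]) chair();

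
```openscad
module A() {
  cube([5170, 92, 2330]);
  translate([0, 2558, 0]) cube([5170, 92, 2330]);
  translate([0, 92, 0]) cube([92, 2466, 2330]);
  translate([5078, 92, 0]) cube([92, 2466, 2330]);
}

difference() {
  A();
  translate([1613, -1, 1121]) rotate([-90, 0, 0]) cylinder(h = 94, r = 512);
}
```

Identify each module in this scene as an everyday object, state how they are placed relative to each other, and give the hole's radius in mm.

The subtracted cylinder has r = 512 mm.

A is a house frame. The house frame has a circular hole through its front wall. The hole's radius is 512 mm.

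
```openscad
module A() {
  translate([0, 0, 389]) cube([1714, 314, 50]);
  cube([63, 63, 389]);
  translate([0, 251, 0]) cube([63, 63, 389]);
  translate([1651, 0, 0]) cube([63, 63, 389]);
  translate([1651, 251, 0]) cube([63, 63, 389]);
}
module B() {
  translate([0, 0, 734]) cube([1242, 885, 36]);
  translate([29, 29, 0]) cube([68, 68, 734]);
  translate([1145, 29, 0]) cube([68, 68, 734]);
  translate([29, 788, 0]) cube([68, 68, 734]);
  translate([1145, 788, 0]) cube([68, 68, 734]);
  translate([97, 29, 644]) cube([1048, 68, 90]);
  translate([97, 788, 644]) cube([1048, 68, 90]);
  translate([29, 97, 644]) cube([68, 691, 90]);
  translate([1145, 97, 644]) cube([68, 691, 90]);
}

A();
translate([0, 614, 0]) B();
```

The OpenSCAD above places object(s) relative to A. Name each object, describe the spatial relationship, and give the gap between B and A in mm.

The table's nearest face is 300 mm from the bench's +y face.

A is a bench. B is a table. The table is on the floor beside the bench on its +y side. The gap between the table and the bench is 300 mm.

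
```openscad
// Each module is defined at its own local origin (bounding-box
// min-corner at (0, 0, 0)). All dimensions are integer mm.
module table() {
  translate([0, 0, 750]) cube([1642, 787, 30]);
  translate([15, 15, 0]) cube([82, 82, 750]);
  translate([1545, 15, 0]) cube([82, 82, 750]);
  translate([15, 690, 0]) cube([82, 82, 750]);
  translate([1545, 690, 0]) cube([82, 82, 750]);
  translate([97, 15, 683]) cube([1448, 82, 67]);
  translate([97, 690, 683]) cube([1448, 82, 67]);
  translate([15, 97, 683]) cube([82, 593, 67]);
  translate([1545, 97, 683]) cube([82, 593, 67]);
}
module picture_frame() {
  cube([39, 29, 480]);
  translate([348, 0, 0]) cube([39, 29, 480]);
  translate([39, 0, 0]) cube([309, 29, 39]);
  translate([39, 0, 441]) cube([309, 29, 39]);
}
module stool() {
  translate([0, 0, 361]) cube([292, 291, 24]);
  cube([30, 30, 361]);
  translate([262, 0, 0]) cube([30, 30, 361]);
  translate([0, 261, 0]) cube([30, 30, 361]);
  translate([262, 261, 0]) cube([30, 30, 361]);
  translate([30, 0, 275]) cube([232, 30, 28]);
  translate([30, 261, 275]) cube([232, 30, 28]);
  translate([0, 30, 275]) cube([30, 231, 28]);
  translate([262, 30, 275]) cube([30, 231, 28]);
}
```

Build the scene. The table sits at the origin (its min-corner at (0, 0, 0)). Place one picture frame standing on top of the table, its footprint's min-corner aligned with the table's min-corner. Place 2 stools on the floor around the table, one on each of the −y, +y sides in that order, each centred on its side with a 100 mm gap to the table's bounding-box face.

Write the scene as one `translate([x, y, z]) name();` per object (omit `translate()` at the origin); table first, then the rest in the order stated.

table();
translate([0, 0, 780]) picture_frame();
translate([675, -391, 0]) stool();
translate([675, 887, 0]) stool();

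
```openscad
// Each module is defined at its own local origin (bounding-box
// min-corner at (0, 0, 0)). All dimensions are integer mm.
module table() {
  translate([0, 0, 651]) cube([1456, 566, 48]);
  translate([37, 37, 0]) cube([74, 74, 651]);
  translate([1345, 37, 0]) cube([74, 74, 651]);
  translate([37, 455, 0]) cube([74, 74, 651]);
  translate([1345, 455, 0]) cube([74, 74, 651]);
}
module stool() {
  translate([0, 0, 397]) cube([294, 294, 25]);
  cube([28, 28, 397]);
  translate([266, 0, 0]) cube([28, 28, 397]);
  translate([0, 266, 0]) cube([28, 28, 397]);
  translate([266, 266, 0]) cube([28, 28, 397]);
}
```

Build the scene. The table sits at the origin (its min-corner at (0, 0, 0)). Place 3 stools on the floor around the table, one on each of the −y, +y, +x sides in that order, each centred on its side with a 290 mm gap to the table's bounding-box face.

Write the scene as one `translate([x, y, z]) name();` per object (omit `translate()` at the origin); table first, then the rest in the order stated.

table();
translate([581, -584, 0]) stool();
translate([581, 856, 0]) stool();
translate([1746, 136, 0]) stool();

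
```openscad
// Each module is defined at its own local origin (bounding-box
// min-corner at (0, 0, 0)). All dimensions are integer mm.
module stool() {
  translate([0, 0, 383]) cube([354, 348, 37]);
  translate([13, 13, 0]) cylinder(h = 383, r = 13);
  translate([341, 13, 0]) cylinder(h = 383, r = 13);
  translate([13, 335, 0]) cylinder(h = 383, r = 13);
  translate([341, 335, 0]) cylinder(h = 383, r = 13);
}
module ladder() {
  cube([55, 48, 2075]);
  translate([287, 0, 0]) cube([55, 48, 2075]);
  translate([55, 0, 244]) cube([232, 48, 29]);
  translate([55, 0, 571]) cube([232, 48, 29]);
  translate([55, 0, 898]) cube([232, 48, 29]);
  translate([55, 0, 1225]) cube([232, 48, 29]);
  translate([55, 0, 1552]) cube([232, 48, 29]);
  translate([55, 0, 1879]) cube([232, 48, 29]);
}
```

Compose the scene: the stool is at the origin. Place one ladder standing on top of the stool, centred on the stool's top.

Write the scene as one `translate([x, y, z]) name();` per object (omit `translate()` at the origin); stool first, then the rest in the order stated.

stool();
translate([6, 150, 420]) ladder();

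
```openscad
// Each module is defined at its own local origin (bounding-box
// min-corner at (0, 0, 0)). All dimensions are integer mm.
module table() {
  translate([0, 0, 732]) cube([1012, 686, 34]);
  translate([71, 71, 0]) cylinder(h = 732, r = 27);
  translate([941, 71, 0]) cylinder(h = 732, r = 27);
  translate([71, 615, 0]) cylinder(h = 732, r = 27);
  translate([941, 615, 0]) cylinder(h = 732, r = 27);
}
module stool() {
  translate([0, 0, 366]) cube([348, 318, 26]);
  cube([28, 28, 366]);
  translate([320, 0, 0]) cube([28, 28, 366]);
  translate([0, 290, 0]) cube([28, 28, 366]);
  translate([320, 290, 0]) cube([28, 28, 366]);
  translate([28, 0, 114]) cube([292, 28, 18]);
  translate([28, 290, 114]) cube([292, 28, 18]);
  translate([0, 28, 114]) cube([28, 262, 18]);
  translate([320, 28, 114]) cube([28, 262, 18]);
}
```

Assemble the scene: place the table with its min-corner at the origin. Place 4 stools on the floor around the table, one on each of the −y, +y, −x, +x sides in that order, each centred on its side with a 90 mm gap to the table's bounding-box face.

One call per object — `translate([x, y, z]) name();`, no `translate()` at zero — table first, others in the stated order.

table();
translate([332, -408, 0]) stool();
translate([332, 776, 0]) stool();
translate([-438, 184, 0]) stool();
translate([1102, 184, 0]) stool();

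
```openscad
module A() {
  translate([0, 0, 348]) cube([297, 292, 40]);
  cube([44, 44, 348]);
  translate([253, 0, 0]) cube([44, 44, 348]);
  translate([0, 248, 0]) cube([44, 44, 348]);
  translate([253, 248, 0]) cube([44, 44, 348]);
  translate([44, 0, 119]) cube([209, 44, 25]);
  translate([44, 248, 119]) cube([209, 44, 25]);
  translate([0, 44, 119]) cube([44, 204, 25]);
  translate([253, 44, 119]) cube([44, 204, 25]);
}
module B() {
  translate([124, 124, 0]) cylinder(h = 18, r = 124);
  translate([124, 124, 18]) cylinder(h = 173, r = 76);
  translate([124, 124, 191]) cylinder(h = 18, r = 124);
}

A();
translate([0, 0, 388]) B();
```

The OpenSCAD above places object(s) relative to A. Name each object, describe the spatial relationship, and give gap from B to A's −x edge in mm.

A is a stool. B is a spool. The spool is on top of the stool. The gap from the spool to the stool's −x edge is 0 mm.

The spool's min-x is at 0; the stool's min-x is 0; gap = 0 mm.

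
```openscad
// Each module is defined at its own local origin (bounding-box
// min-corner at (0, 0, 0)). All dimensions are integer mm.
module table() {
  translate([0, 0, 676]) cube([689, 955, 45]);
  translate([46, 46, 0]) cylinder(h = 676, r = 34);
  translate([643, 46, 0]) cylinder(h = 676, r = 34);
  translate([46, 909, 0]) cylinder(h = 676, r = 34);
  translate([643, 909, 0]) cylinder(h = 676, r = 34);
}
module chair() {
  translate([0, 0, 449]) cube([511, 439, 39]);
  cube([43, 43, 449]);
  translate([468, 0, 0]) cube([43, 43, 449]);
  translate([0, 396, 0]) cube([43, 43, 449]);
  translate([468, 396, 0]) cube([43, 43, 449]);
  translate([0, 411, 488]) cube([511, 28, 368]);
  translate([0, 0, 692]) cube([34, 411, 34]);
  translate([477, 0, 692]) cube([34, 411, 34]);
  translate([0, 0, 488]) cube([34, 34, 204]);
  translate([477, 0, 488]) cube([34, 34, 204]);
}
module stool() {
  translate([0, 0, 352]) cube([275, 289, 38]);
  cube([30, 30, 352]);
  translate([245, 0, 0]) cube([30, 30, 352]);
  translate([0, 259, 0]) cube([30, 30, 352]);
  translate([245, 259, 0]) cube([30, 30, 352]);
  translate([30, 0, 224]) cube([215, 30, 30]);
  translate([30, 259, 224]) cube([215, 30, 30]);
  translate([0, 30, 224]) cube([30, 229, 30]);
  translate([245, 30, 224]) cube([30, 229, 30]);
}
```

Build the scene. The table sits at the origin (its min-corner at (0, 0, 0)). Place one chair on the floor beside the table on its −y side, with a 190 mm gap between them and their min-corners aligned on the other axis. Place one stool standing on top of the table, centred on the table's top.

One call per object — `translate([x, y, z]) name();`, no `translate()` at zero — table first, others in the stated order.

table();
translate([0, -629, 0]) chair();
translate([207, 333, 721]) stool();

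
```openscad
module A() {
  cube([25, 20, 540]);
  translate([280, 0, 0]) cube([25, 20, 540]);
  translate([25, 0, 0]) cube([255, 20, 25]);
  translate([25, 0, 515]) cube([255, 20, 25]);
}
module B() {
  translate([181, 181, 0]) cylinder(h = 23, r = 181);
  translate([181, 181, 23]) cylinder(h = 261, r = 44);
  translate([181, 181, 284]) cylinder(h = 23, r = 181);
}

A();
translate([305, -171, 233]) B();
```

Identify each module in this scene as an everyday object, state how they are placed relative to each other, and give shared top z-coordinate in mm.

A is a picture frame. B is a spool. The spool is beside the picture frame with their tops flush at z = 540. The shared top z-coordinate is 540 mm.

Both tops at z = 540 mm.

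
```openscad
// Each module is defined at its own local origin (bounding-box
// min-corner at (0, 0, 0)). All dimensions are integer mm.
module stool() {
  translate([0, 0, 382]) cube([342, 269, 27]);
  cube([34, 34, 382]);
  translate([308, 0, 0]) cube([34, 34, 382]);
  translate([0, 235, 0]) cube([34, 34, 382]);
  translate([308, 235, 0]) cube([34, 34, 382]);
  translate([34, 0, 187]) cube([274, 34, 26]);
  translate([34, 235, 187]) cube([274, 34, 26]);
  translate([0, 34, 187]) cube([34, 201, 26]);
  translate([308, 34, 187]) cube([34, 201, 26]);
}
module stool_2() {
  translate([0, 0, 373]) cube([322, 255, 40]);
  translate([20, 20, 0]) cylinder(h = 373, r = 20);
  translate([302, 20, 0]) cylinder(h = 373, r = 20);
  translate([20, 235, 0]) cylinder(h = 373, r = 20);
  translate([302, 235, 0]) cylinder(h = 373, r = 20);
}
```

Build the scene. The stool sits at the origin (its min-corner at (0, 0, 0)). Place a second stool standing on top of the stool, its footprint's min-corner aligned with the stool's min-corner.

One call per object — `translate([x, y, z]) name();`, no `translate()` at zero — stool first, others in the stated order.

stool();
translate([0, 0, 409]) stool_2();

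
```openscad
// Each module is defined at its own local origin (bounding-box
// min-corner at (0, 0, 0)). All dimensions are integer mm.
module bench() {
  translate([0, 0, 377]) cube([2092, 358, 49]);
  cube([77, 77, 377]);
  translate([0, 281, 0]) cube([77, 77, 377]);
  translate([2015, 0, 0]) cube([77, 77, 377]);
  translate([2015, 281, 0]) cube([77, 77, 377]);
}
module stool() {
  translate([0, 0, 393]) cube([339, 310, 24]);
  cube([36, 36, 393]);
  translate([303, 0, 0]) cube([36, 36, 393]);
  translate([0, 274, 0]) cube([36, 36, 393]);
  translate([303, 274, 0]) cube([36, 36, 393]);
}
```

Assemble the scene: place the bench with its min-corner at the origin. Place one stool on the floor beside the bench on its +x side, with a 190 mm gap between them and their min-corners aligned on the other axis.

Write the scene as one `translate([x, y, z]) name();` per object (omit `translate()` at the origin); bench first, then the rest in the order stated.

bench();
translate([2282, 0, 0]) stool();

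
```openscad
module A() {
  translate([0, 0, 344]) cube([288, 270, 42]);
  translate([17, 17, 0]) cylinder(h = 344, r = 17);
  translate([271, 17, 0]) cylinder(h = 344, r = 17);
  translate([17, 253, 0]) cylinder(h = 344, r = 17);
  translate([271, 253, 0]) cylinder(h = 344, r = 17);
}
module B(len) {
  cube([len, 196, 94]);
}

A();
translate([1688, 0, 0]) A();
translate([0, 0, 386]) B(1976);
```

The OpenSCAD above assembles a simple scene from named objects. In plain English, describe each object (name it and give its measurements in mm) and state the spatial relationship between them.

A is a four-legged stool. The seat is a 288×270×42 mm slab whose top surface is at z = 386 mm; four round legs, each 34 mm in diameter, run from the floor (z = 0) to the underside of the seat, each leg's axis is inset half a diameter from the nearest pair of seat edges (so the leg's bounding box is flush with the corner).

B is a rectangular beam 1976 mm long (x), 196 mm deep (y), 94 mm thick (z).

The beam spans the tops of two stools placed 1400 mm apart, resting at z = 386 mm.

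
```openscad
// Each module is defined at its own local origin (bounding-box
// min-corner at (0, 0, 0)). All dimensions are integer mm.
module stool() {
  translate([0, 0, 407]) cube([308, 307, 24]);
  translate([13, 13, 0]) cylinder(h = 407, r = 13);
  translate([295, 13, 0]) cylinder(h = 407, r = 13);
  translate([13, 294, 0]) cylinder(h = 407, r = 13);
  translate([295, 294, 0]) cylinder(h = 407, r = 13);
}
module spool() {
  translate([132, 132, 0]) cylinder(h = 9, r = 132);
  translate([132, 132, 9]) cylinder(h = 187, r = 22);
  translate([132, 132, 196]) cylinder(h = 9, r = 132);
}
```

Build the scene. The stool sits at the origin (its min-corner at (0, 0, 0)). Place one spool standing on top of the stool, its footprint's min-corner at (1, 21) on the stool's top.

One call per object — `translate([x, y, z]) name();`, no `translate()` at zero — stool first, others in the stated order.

stool();
translate([1, 21, 431]) spool();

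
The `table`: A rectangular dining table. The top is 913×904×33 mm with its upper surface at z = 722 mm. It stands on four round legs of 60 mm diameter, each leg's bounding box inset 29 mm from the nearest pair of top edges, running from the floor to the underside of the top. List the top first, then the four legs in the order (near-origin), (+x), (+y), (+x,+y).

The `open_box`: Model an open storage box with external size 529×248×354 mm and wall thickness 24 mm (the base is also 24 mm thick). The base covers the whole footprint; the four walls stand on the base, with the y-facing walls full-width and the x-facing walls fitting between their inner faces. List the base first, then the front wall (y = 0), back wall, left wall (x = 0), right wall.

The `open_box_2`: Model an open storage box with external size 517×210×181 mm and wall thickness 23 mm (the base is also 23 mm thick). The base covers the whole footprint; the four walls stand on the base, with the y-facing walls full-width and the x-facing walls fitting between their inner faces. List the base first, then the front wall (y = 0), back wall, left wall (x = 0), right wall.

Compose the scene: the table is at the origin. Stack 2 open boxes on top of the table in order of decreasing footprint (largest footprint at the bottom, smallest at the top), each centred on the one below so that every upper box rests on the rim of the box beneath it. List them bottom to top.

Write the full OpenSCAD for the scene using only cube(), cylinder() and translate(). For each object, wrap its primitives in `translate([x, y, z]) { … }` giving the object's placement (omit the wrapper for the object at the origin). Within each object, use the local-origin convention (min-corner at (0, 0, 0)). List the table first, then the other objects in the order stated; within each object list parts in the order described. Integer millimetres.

translate([0, 0, 689]) cube([913, 904, 33]);
translate([59, 59, 0]) cylinder(h = 689, r = 30);
translate([854, 59, 0]) cylinder(h = 689, r = 30);
translate([59, 845, 0]) cylinder(h = 689, r = 30);
translate([854, 845, 0]) cylinder(h = 689, r = 30);
translate([192, 328, 722]) {
  cube([529, 248, 24]);
  translate([0, 0, 24]) cube([529, 24, 330]);
  translate([0, 224, 24]) cube([529, 24, 330]);
  translate([0, 24, 24]) cube([24, 200, 330]);
  translate([505, 24, 24]) cube([24, 200, 330]);
}
translate([198, 347, 1076]) {
  cube([517, 210, 23]);
  translate([0, 0, 23]) cube([517, 23, 158]);
  translate([0, 187, 23]) cube([517, 23, 158]);
  translate([0, 23, 23]) cube([23, 164, 158]);
  translate([494, 23, 23]) cube([23, 164, 158]);
}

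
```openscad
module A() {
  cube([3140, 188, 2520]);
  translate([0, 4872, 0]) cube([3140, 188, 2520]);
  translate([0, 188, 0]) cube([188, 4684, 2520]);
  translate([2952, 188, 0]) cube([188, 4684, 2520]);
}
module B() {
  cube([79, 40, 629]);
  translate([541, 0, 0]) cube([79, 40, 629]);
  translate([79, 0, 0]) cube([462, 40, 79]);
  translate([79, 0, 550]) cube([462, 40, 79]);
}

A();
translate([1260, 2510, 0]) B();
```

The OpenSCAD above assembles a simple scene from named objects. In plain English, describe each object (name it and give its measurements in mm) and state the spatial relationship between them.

A is a box-shaped house frame (walls only): outside footprint 3140×5060 mm, wall height 2520 mm, wall thickness 188 mm. The two y-facing walls run the full x-width; the two x-facing walls fit between the inner faces of the y-facing walls.

B is a rectangular picture frame lying in the x–z plane (depth along y). The opening is 462 mm wide (x) by 471 mm tall (z), surrounded by a border 79 mm wide on all four sides. The frame is 40 mm deep and is made of two full-height vertical stiles with two horizontal rails fitted between them.

The picture frame sits inside the house frame, centred.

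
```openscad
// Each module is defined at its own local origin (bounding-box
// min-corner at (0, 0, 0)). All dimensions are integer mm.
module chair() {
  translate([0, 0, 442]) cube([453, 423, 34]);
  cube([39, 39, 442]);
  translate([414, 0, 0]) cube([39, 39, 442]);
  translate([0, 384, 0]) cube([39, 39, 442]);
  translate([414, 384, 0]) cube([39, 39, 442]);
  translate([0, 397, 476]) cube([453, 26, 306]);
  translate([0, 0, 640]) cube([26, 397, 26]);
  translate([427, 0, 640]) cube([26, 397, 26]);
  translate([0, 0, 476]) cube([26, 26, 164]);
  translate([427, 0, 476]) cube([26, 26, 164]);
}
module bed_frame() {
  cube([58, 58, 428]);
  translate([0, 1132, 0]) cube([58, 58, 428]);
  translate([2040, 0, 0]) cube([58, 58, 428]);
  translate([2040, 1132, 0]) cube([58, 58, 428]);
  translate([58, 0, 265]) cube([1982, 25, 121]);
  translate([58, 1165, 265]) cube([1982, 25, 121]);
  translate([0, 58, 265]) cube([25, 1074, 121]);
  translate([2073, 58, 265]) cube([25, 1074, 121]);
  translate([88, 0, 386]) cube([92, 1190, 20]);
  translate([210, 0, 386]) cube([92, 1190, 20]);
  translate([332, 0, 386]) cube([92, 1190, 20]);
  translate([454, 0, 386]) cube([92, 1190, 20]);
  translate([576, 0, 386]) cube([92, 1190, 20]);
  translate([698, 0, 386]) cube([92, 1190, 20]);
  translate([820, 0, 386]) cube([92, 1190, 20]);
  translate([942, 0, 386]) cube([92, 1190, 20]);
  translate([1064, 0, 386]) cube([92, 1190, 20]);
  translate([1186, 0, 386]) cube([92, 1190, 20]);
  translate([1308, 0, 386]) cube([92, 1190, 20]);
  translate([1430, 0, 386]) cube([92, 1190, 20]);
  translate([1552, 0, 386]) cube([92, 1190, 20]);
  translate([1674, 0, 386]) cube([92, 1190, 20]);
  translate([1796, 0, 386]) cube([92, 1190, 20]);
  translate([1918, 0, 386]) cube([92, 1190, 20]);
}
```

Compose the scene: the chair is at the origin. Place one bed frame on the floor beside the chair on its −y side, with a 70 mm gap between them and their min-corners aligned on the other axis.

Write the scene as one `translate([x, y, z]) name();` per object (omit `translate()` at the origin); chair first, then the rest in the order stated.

chair();
translate([0, -1260, 0]) bed_frame();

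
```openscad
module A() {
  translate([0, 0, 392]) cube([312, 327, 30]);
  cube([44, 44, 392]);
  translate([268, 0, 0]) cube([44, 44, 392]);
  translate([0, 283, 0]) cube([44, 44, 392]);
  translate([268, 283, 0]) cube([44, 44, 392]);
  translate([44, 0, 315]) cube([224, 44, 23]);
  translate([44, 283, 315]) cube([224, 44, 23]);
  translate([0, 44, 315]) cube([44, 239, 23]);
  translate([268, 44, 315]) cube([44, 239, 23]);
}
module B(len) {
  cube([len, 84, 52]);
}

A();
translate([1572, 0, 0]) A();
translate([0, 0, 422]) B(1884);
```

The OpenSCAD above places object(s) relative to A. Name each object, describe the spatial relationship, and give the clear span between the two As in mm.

Second stool starts at x = 1572; first ends at x = 312; clear span = 1572 − 312 = 1260 mm.

A is a stool. B is a beam. A beam spans the tops of two stools. The clear span between the two stools is 1260 mm.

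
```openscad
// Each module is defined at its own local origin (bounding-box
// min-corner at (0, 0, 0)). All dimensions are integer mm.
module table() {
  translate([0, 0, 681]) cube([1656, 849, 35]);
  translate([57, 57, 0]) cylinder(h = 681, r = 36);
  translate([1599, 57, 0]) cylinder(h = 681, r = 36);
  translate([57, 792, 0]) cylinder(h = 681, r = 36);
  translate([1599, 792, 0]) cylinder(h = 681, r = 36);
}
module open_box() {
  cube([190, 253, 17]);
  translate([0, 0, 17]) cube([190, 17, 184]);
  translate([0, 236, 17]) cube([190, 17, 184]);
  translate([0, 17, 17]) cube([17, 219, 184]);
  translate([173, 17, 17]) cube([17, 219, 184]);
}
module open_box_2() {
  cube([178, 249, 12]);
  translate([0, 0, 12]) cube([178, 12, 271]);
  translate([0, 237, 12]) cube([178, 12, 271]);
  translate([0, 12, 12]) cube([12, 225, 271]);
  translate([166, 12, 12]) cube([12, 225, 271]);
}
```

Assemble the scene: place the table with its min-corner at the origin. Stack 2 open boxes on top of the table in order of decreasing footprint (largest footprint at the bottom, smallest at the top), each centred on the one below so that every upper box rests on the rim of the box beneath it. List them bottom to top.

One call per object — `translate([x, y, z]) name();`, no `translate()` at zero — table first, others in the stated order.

table();
translate([733, 298, 716]) open_box();
translate([739, 300, 917]) open_box_2();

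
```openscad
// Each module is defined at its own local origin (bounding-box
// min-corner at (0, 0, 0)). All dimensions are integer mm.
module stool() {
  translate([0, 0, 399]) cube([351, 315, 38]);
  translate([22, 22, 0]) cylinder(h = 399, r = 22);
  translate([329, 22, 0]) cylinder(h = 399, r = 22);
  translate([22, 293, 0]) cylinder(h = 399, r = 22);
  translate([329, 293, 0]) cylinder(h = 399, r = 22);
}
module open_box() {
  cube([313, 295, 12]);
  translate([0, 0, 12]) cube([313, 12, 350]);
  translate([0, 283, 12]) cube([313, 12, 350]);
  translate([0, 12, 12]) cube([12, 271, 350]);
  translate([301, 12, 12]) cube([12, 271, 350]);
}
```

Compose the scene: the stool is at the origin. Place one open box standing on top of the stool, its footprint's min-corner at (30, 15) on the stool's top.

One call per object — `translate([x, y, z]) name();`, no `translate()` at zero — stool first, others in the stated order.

stool();
translate([30, 15, 437]) open_box();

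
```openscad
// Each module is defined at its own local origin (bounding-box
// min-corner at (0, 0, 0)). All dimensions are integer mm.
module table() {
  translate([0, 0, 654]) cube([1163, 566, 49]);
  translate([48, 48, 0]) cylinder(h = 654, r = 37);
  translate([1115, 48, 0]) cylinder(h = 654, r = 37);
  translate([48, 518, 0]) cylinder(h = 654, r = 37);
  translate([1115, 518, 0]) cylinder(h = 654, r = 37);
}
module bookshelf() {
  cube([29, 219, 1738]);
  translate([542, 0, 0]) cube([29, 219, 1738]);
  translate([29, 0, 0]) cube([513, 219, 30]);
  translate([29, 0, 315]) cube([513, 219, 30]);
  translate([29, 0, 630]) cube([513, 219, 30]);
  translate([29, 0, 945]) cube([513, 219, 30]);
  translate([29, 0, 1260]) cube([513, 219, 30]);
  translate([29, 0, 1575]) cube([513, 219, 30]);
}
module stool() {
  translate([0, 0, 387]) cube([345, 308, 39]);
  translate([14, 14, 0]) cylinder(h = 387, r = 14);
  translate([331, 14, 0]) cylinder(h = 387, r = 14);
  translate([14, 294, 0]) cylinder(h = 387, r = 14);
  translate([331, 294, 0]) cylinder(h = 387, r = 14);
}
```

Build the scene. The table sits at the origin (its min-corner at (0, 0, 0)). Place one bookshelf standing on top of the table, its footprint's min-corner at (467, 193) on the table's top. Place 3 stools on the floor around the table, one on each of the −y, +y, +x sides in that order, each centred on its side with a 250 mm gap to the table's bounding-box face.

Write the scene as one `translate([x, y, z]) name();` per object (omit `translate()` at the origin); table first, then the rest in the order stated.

table();
translate([467, 193, 703]) bookshelf();
translate([409, -558, 0]) stool();
translate([409, 816, 0]) stool();
translate([1413, 129, 0]) stool();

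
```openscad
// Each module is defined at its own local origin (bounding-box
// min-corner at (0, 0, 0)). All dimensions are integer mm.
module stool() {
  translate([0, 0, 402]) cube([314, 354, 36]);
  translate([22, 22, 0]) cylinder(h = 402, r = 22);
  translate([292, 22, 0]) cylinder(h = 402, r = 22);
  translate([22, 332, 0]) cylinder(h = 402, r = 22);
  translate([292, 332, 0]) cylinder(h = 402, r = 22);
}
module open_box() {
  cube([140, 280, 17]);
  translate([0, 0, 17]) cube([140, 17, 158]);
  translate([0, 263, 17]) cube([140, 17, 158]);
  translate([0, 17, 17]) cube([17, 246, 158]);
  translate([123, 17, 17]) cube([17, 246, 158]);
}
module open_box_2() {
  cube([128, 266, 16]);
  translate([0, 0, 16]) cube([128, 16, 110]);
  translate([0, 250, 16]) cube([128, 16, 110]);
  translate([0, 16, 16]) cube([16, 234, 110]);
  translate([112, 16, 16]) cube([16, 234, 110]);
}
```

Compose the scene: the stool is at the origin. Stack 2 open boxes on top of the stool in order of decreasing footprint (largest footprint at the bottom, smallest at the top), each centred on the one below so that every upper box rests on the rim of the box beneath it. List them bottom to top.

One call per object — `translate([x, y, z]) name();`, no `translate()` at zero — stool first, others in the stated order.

stool();
translate([87, 37, 438]) open_box();
translate([93, 44, 613]) open_box_2();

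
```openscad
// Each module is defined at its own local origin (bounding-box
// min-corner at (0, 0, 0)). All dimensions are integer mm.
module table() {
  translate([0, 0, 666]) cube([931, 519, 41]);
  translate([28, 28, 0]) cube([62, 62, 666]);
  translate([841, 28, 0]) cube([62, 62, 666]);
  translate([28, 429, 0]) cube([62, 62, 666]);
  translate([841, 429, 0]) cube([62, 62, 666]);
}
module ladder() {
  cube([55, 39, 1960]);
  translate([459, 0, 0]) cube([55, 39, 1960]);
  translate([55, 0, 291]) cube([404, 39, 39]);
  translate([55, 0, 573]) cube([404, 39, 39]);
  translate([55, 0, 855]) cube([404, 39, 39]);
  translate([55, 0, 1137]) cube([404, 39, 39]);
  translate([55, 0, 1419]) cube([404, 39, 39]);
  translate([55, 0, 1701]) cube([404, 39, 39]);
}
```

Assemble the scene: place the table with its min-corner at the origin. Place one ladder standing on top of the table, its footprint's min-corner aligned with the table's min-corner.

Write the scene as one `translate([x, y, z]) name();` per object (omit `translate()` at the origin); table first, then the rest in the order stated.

table();
translate([0, 0, 707]) ladder();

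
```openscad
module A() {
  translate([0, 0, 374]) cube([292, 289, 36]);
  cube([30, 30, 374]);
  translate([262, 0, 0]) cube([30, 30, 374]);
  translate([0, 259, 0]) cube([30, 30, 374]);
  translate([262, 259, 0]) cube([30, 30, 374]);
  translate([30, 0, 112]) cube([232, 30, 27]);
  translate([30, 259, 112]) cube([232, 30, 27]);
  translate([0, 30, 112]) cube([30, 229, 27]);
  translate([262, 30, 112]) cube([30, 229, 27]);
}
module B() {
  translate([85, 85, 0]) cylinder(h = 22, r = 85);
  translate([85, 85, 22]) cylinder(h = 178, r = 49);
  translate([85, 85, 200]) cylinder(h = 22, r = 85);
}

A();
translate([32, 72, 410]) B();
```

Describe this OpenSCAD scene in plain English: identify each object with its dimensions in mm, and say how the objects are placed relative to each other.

A is a simple wooden stool: a rectangular seat 292 mm (x) by 289 mm (y), 36 mm thick, top face at z = 410 mm, on four square legs, each 30×30 mm in cross-section. The legs rest on z = 0, each flush with a corner of the seat. Four stretchers, 30 mm wide and 27 mm tall, connect adjacent legs with their undersides at z = 112 mm, each running between the inner faces of the legs it joins and aligned with the legs' outer faces on the other axis.

B is a spool: two coaxial disc flanges of radius 85 mm and thickness 22 mm, joined by a core cylinder of radius 49 mm and height 178 mm. The lower flange rests on z = 0 and the three cylinders share a vertical axis.

The spool is on top of the stool.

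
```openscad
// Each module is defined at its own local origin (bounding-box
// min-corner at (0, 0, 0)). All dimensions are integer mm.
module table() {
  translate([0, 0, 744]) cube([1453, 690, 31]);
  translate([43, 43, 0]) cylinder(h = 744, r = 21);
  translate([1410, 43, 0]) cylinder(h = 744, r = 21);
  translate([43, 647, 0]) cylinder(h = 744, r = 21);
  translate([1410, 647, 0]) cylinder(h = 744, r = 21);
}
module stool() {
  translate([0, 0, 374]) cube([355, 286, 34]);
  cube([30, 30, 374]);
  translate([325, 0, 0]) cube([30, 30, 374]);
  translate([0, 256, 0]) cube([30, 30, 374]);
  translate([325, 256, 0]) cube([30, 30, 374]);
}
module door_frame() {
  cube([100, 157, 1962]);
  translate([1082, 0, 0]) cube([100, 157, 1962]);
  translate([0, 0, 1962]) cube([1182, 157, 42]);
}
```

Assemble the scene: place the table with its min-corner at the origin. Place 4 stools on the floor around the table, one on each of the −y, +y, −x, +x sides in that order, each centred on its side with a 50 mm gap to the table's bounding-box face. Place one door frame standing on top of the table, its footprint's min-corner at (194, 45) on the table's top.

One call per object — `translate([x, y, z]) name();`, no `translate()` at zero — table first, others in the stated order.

table();
translate([549, -336, 0]) stool();
translate([549, 740, 0]) stool();
translate([-405, 202, 0]) stool();
translate([1503, 202, 0]) stool();
translate([194, 45, 775]) door_frame();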